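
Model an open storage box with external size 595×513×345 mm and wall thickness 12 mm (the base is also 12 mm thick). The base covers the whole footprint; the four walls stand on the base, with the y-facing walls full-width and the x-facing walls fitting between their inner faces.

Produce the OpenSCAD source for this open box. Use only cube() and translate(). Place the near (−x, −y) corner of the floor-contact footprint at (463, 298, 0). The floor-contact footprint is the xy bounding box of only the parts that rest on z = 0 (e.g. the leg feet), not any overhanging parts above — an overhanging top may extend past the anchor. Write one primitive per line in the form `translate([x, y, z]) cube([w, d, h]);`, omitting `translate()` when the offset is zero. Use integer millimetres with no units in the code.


translate([463, 298, 0]) cube([595, 513, 12]);
translate([463, 298, 12]) cube([595, 12, 333]);
translate([463, 799, 12]) cube([595, 12, 333]);
translate([463, 310, 12]) cube([12, 489, 333]);
translate([1046, 310, 12]) cube([12, 489, 333]);


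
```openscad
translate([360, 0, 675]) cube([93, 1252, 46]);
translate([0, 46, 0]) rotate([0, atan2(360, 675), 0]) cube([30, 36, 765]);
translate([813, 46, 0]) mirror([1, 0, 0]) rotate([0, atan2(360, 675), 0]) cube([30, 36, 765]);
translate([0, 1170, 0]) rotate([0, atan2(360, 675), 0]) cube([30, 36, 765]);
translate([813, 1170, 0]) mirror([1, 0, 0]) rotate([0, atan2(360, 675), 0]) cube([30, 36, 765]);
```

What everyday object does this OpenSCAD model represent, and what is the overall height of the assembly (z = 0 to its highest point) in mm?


A sawhorse. The overall height is 721 mm.

A beam across two mirrored pairs of raked legs — a sawhorse. The beam's underside is at z = 675 (matching the legs' vertical rise in atan2(360, 675)) and the beam is 46 mm tall, so its top is at 675 + 46 = 721 mm. The raked legs top out at the beam's underside, so that is the highest point.


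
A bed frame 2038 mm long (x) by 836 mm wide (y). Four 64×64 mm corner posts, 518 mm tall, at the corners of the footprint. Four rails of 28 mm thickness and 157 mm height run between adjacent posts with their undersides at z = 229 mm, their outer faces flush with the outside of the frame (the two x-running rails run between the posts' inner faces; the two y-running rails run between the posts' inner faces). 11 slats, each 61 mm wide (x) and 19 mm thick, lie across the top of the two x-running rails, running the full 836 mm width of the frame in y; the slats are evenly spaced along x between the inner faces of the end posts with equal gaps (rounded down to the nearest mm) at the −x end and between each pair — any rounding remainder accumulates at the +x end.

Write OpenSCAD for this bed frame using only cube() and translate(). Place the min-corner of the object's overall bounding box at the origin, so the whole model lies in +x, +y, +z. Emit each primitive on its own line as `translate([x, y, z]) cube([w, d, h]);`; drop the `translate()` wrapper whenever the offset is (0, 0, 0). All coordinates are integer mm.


cube([64, 64, 518]);
translate([0, 772, 0]) cube([64, 64, 518]);
translate([1974, 0, 0]) cube([64, 64, 518]);
translate([1974, 772, 0]) cube([64, 64, 518]);
translate([64, 0, 229]) cube([1910, 28, 157]);
translate([64, 808, 229]) cube([1910, 28, 157]);
translate([0, 64, 229]) cube([28, 708, 157]);
translate([2010, 64, 229]) cube([28, 708, 157]);
translate([167, 0, 386]) cube([61, 836, 19]);
translate([331, 0, 386]) cube([61, 836, 19]);
translate([495, 0, 386]) cube([61, 836, 19]);
translate([659, 0, 386]) cube([61, 836, 19]);
translate([823, 0, 386]) cube([61, 836, 19]);
translate([987, 0, 386]) cube([61, 836, 19]);
translate([1151, 0, 386]) cube([61, 836, 19]);
translate([1315, 0, 386]) cube([61, 836, 19]);
translate([1479, 0, 386]) cube([61, 836, 19]);
translate([1643, 0, 386]) cube([61, 836, 19]);
translate([1807, 0, 386]) cube([61, 836, 19]);


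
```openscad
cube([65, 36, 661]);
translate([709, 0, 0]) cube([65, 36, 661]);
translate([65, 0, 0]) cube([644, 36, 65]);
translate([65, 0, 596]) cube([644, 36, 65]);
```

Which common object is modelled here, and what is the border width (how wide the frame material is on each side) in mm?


A picture frame. The border width is 65 mm.

Four thin pieces enclosing a rectangular opening — a picture frame. The two full-height stiles are 661 mm tall; the top rail sits at z = 596 and is 65 mm tall, so the border above the opening is 661 − 596 = 65 mm, matching the stile x-width.


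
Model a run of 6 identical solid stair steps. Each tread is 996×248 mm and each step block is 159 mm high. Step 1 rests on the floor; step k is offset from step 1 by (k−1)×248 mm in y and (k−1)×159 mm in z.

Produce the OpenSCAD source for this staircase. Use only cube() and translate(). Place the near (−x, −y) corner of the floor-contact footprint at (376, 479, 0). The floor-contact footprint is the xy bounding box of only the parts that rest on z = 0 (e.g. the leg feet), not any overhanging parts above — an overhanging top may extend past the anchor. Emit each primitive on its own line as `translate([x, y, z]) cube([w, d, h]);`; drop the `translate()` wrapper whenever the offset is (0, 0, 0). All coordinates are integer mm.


translate([376, 479, 0]) cube([996, 248, 159]);
translate([376, 727, 159]) cube([996, 248, 159]);
translate([376, 975, 318]) cube([996, 248, 159]);
translate([376, 1223, 477]) cube([996, 248, 159]);
translate([376, 1471, 636]) cube([996, 248, 159]);
translate([376, 1719, 795]) cube([996, 248, 159]);


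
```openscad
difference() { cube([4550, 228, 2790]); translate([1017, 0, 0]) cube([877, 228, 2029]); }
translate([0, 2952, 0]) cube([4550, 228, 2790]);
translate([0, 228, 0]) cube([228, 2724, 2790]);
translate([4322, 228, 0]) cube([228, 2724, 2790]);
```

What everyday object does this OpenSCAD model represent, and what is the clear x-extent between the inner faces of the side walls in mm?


A single room. The interior width is 4094 mm.

Four walls enclosing a rectangle with a door in the front wall — a room. Outside width 4550 minus two 228 mm walls gives 4094 mm.


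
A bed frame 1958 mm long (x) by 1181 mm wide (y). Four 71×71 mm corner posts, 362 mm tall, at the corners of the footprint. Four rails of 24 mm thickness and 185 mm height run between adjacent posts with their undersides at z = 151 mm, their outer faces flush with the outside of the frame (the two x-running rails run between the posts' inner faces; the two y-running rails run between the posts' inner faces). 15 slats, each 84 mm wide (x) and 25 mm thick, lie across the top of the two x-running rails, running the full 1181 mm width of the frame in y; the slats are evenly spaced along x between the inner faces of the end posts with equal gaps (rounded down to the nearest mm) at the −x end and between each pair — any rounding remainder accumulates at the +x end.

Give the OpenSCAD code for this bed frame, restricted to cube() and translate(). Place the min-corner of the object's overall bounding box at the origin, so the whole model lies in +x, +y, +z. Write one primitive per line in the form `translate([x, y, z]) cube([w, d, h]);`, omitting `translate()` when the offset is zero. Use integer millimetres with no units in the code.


cube([71, 71, 362]);
translate([0, 1110, 0]) cube([71, 71, 362]);
translate([1887, 0, 0]) cube([71, 71, 362]);
translate([1887, 1110, 0]) cube([71, 71, 362]);
translate([71, 0, 151]) cube([1816, 24, 185]);
translate([71, 1157, 151]) cube([1816, 24, 185]);
translate([0, 71, 151]) cube([24, 1039, 185]);
translate([1934, 71, 151]) cube([24, 1039, 185]);
translate([105, 0, 336]) cube([84, 1181, 25]);
translate([223, 0, 336]) cube([84, 1181, 25]);
translate([341, 0, 336]) cube([84, 1181, 25]);
translate([459, 0, 336]) cube([84, 1181, 25]);
translate([577, 0, 336]) cube([84, 1181, 25]);
translate([695, 0, 336]) cube([84, 1181, 25]);
translate([813, 0, 336]) cube([84, 1181, 25]);
translate([931, 0, 336]) cube([84, 1181, 25]);
translate([1049, 0, 336]) cube([84, 1181, 25]);
translate([1167, 0, 336]) cube([84, 1181, 25]);
translate([1285, 0, 336]) cube([84, 1181, 25]);
translate([1403, 0, 336]) cube([84, 1181, 25]);
translate([1521, 0, 336]) cube([84, 1181, 25]);
translate([1639, 0, 336]) cube([84, 1181, 25]);
translate([1757, 0, 336]) cube([84, 1181, 25]);


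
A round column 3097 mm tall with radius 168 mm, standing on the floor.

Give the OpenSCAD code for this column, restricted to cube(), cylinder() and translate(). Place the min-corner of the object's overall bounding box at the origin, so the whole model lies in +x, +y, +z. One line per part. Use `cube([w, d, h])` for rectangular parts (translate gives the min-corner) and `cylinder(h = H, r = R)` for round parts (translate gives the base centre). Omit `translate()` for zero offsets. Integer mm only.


translate([168, 168, 0]) cylinder(h = 3097, r = 168);


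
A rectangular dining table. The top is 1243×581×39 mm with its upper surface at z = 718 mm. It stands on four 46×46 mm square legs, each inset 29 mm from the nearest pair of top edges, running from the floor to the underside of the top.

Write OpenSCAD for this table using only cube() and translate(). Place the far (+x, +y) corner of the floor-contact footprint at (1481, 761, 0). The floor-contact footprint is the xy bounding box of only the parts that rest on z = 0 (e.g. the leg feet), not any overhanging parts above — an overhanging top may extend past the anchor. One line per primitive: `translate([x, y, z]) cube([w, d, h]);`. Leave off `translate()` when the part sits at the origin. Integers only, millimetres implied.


// leg_h = 718 - 39 = 679
translate([267, 209, 679]) cube([1243, 581, 39]);
translate([296, 238, 0]) cube([46, 46, 679]);
translate([1435, 238, 0]) cube([46, 46, 679]);
translate([296, 715, 0]) cube([46, 46, 679]);
translate([1435, 715, 0]) cube([46, 46, 679]);


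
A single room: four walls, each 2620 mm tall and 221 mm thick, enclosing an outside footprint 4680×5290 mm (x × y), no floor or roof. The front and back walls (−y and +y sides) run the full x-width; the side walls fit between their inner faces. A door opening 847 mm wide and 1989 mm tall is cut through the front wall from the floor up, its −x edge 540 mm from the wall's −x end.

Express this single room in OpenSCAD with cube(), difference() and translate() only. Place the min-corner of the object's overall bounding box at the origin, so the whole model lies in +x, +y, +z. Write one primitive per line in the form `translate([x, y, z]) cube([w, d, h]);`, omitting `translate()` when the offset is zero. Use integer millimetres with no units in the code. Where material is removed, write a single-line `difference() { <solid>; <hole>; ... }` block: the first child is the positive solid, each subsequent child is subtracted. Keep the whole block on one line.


difference() { cube([4680, 221, 2620]); translate([540, 0, 0]) cube([847, 221, 1989]); }
translate([0, 5069, 0]) cube([4680, 221, 2620]);
translate([0, 221, 0]) cube([221, 4848, 2620]);
translate([4459, 221, 0]) cube([221, 4848, 2620]);


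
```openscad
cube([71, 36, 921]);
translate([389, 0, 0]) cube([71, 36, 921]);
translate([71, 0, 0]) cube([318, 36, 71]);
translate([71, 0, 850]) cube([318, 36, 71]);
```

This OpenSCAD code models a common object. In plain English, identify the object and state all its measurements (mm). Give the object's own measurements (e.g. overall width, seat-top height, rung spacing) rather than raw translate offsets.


A rectangular picture frame lying in the x–z plane (depth along y). The opening is 318 mm wide (x) by 779 mm tall (z), surrounded by a border 71 mm wide on all four sides. The frame is 36 mm deep and is made of two full-height vertical stiles with two horizontal rails fitted between them.


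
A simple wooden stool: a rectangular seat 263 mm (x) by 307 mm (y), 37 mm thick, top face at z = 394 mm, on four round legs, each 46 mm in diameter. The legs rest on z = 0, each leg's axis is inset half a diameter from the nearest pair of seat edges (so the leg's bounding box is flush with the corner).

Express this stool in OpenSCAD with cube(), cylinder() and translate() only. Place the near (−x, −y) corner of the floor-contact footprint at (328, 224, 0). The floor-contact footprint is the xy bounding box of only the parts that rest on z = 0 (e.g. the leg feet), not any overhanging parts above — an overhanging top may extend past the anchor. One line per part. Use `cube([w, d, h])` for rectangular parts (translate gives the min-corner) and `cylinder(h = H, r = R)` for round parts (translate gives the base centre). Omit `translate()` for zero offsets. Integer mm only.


translate([328, 224, 357]) cube([263, 307, 37]);
translate([351, 247, 0]) cylinder(h = 357, r = 23);
translate([568, 247, 0]) cylinder(h = 357, r = 23);
translate([351, 508, 0]) cylinder(h = 357, r = 23);
translate([568, 508, 0]) cylinder(h = 357, r = 23);


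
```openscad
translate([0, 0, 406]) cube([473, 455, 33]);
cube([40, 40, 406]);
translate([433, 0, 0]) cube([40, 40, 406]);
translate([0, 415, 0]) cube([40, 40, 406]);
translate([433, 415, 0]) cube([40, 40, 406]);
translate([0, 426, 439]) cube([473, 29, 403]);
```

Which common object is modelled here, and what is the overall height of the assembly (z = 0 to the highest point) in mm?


A chair. The overall height is 842 mm.

A slab on four corner posts with a tall panel at the back — a chair. The seat slab sits at z = 406 with thickness 33, and the 403 mm backrest starts at the seat top, so the overall height is 406 + 33 + 403 = 842 mm.


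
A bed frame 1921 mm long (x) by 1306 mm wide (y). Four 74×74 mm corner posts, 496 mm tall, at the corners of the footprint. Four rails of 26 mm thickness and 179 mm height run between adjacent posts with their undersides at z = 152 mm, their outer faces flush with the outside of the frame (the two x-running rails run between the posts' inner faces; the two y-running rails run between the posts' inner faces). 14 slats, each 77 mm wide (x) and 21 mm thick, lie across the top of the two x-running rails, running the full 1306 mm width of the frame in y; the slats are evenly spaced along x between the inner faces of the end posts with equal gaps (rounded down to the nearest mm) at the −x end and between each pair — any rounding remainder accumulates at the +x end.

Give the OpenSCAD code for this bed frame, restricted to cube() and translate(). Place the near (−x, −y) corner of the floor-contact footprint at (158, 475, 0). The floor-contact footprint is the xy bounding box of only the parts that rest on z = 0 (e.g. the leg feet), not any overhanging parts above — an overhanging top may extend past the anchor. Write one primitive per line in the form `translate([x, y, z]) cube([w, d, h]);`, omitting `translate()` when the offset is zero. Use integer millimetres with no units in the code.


translate([158, 475, 0]) cube([74, 74, 496]);
translate([158, 1707, 0]) cube([74, 74, 496]);
translate([2005, 475, 0]) cube([74, 74, 496]);
translate([2005, 1707, 0]) cube([74, 74, 496]);
translate([232, 475, 152]) cube([1773, 26, 179]);
translate([232, 1755, 152]) cube([1773, 26, 179]);
translate([158, 549, 152]) cube([26, 1158, 179]);
translate([2053, 549, 152]) cube([26, 1158, 179]);
translate([278, 475, 331]) cube([77, 1306, 21]);
translate([401, 475, 331]) cube([77, 1306, 21]);
translate([524, 475, 331]) cube([77, 1306, 21]);
translate([647, 475, 331]) cube([77, 1306, 21]);
translate([770, 475, 331]) cube([77, 1306, 21]);
translate([893, 475, 331]) cube([77, 1306, 21]);
translate([1016, 475, 331]) cube([77, 1306, 21]);
translate([1139, 475, 331]) cube([77, 1306, 21]);
translate([1262, 475, 331]) cube([77, 1306, 21]);
translate([1385, 475, 331]) cube([77, 1306, 21]);
translate([1508, 475, 331]) cube([77, 1306, 21]);
translate([1631, 475, 331]) cube([77, 1306, 21]);
translate([1754, 475, 331]) cube([77, 1306, 21]);
translate([1877, 475, 331]) cube([77, 1306, 21]);


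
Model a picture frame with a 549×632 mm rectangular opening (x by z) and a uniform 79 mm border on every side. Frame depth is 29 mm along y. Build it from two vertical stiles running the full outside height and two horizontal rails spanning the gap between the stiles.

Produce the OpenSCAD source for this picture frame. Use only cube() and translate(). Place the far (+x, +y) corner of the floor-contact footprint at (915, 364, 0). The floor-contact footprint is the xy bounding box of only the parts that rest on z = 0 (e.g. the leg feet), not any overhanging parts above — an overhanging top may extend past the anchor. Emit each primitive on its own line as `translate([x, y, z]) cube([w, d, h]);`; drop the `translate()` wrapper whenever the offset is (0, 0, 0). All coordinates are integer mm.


translate([208, 335, 0]) cube([79, 29, 790]);
translate([836, 335, 0]) cube([79, 29, 790]);
translate([287, 335, 0]) cube([549, 29, 79]);
translate([287, 335, 711]) cube([549, 29, 79]);


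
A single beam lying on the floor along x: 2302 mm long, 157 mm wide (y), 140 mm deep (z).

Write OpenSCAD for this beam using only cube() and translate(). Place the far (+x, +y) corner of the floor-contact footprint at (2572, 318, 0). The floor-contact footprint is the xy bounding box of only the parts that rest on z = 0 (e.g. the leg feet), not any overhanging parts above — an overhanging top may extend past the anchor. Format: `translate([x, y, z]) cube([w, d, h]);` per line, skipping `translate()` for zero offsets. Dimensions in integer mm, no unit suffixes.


translate([270, 161, 0]) cube([2302, 157, 140]);


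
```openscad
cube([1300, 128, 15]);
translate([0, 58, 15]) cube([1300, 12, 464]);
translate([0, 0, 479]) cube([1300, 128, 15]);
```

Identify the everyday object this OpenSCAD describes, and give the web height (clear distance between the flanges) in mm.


An I-beam. The web height is 464 mm.

Two wide flanges with a thin centred web — an I-beam. Overall 494 mm minus two 15 mm flanges gives a web of 494 − 2·15 = 464 mm.


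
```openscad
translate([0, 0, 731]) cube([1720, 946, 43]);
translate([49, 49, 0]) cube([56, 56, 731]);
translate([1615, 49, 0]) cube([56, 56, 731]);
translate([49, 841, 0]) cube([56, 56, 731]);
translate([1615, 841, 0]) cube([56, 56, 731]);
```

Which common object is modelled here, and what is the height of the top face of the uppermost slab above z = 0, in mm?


A table. The table height is 774 mm.

A 1720×946×43 slab sits at z = 731 on four 56 mm square posts — a table. The top surface is at 731 + 43 = 774 mm.


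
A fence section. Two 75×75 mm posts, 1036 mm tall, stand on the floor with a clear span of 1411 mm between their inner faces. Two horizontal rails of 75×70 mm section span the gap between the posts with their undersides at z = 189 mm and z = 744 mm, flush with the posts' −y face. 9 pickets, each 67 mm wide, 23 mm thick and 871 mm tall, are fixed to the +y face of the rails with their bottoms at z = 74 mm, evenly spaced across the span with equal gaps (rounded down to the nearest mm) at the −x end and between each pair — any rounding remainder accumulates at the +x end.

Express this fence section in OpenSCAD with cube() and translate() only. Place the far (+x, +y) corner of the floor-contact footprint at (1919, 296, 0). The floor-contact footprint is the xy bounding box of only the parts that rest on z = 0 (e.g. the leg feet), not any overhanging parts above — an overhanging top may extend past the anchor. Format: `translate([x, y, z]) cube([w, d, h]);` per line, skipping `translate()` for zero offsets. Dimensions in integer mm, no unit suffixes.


translate([358, 221, 0]) cube([75, 75, 1036]);
translate([1844, 221, 0]) cube([75, 75, 1036]);
translate([433, 221, 189]) cube([1411, 75, 70]);
translate([433, 221, 744]) cube([1411, 75, 70]);
translate([513, 296, 74]) cube([67, 23, 871]);
translate([660, 296, 74]) cube([67, 23, 871]);
translate([807, 296, 74]) cube([67, 23, 871]);
translate([954, 296, 74]) cube([67, 23, 871]);
translate([1101, 296, 74]) cube([67, 23, 871]);
translate([1248, 296, 74]) cube([67, 23, 871]);
translate([1395, 296, 74]) cube([67, 23, 871]);
translate([1542, 296, 74]) cube([67, 23, 871]);
translate([1689, 296, 74]) cube([67, 23, 871]);


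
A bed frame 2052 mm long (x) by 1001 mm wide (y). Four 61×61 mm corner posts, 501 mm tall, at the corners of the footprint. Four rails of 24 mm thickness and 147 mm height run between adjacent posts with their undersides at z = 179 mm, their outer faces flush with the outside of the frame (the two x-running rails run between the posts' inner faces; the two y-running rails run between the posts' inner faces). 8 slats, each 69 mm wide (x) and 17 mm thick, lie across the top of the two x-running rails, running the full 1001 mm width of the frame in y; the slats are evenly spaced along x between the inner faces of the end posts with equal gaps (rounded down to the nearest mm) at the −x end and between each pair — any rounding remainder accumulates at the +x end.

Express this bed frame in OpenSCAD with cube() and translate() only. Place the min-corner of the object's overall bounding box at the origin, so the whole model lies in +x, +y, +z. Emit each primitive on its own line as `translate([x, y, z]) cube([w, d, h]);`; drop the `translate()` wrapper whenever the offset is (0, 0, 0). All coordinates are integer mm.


cube([61, 61, 501]);
translate([0, 940, 0]) cube([61, 61, 501]);
translate([1991, 0, 0]) cube([61, 61, 501]);
translate([1991, 940, 0]) cube([61, 61, 501]);
translate([61, 0, 179]) cube([1930, 24, 147]);
translate([61, 977, 179]) cube([1930, 24, 147]);
translate([0, 61, 179]) cube([24, 879, 147]);
translate([2028, 61, 179]) cube([24, 879, 147]);
translate([214, 0, 326]) cube([69, 1001, 17]);
translate([436, 0, 326]) cube([69, 1001, 17]);
translate([658, 0, 326]) cube([69, 1001, 17]);
translate([880, 0, 326]) cube([69, 1001, 17]);
translate([1102, 0, 326]) cube([69, 1001, 17]);
translate([1324, 0, 326]) cube([69, 1001, 17]);
translate([1546, 0, 326]) cube([69, 1001, 17]);
translate([1768, 0, 326]) cube([69, 1001, 17]);


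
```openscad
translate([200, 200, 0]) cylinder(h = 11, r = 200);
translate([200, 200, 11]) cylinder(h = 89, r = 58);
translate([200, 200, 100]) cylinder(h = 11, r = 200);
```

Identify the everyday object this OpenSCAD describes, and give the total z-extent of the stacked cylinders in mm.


A spool. The overall height is 111 mm.

Three coaxial cylinders, large–small–large — a spool. Two 11 mm flanges and a 89 mm core give 11 + 89 + 11 = 111 mm.


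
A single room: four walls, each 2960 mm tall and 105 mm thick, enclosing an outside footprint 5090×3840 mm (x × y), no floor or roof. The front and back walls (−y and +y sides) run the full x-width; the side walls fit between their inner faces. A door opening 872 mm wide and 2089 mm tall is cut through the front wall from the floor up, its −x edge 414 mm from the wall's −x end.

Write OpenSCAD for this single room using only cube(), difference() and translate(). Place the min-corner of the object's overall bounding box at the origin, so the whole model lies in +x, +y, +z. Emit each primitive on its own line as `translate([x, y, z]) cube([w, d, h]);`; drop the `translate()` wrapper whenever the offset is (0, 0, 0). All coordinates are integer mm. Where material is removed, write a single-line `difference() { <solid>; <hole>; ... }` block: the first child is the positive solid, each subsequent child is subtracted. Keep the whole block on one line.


difference() { cube([5090, 105, 2960]); translate([414, 0, 0]) cube([872, 105, 2089]); }
translate([0, 3735, 0]) cube([5090, 105, 2960]);
translate([0, 105, 0]) cube([105, 3630, 2960]);
translate([4985, 105, 0]) cube([105, 3630, 2960]);


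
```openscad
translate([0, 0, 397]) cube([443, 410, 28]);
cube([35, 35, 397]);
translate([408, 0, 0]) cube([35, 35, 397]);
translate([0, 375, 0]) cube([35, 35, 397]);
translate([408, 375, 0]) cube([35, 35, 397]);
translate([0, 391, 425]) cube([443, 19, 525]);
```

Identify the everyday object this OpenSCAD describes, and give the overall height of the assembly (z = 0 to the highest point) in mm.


A chair. The overall height is 950 mm.

A slab on four corner posts with a tall panel at the back — a chair. The seat slab sits at z = 397 with thickness 28, and the 525 mm backrest starts at the seat top, so the overall height is 397 + 28 + 525 = 950 mm.


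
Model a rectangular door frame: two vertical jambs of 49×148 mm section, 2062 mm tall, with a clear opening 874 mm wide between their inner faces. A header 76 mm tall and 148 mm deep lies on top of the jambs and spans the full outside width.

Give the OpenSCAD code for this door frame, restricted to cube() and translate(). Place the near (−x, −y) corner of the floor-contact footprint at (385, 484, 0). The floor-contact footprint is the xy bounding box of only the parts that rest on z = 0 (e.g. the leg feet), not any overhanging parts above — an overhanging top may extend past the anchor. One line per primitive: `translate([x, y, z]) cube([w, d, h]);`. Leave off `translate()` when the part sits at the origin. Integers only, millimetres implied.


translate([385, 484, 0]) cube([49, 148, 2062]);
translate([1308, 484, 0]) cube([49, 148, 2062]);
translate([385, 484, 2062]) cube([972, 148, 76]);


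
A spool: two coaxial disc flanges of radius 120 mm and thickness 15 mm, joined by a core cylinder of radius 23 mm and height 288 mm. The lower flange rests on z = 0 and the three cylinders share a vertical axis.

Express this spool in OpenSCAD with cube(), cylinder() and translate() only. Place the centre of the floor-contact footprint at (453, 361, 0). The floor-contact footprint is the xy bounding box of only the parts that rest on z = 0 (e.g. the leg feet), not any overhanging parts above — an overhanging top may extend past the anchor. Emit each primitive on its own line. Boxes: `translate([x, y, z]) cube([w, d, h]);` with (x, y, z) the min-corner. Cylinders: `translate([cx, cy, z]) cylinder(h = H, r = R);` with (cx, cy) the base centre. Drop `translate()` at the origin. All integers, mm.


translate([453, 361, 0]) cylinder(h = 15, r = 120);
translate([453, 361, 15]) cylinder(h = 288, r = 23);
translate([453, 361, 303]) cylinder(h = 15, r = 120);


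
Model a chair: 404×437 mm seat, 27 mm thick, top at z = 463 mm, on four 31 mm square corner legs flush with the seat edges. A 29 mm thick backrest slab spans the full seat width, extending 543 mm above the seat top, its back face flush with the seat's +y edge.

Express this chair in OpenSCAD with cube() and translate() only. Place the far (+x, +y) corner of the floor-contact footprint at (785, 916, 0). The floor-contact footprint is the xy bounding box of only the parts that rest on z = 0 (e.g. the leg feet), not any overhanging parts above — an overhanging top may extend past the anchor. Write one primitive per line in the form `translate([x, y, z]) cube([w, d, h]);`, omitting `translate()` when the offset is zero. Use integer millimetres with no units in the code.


translate([381, 479, 436]) cube([404, 437, 27]);
translate([381, 479, 0]) cube([31, 31, 436]);
translate([754, 479, 0]) cube([31, 31, 436]);
translate([381, 885, 0]) cube([31, 31, 436]);
translate([754, 885, 0]) cube([31, 31, 436]);
translate([381, 887, 463]) cube([404, 29, 543]);


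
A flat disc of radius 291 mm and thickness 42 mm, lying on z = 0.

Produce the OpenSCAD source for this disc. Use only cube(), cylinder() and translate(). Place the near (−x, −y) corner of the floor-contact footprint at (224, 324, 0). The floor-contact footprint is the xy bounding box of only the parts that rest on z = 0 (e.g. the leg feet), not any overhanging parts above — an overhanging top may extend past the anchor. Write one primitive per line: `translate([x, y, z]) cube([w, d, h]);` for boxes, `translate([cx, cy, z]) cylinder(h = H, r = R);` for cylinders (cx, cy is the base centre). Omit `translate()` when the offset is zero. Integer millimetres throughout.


translate([515, 615, 0]) cylinder(h = 42, r = 291);


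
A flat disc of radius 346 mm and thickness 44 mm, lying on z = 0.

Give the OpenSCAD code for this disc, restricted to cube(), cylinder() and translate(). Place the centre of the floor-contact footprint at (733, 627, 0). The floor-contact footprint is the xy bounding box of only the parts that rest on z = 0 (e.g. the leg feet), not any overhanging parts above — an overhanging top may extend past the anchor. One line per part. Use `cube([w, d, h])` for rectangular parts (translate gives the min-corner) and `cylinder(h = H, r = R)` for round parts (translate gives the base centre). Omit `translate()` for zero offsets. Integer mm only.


translate([733, 627, 0]) cylinder(h = 44, r = 346);


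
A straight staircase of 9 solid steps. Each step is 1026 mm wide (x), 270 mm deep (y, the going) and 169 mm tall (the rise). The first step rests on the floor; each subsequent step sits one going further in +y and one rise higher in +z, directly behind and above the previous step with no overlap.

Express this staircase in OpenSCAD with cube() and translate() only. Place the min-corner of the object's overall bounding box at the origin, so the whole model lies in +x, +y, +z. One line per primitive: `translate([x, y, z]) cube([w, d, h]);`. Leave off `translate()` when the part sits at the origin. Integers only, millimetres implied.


cube([1026, 270, 169]);
translate([0, 270, 169]) cube([1026, 270, 169]);
translate([0, 540, 338]) cube([1026, 270, 169]);
translate([0, 810, 507]) cube([1026, 270, 169]);
translate([0, 1080, 676]) cube([1026, 270, 169]);
translate([0, 1350, 845]) cube([1026, 270, 169]);
translate([0, 1620, 1014]) cube([1026, 270, 169]);
translate([0, 1890, 1183]) cube([1026, 270, 169]);
translate([0, 2160, 1352]) cube([1026, 270, 169]);


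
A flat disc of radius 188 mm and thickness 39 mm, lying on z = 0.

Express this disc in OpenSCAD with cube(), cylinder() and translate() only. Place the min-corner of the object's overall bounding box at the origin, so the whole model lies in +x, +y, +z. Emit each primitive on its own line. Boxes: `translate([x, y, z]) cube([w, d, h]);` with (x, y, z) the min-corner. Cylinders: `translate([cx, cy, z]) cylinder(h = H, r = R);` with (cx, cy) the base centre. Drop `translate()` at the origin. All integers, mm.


translate([188, 188, 0]) cylinder(h = 39, r = 188);


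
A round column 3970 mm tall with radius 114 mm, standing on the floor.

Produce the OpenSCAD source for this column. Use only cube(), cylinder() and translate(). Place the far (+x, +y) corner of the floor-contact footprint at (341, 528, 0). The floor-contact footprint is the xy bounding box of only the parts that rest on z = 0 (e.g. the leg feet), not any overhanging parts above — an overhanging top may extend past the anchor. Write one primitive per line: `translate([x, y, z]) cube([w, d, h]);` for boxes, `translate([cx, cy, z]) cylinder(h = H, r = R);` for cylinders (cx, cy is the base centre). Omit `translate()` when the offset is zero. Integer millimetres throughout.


translate([227, 414, 0]) cylinder(h = 3970, r = 114);


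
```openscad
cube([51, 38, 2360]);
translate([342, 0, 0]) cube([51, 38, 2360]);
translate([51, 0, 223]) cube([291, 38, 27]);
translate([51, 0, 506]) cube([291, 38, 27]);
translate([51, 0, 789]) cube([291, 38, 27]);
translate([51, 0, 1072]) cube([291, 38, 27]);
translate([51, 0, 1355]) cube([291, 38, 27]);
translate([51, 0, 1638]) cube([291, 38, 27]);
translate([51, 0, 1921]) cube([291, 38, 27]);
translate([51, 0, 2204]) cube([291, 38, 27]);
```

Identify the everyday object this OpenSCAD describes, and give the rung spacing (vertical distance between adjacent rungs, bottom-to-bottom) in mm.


A ladder. The rung spacing is 283 mm.

Two tall 51×38 posts with 8 short bars between them — a ladder. Adjacent rungs sit at z = 223 and z = 506, so the spacing is 506 − 223 = 283 mm.


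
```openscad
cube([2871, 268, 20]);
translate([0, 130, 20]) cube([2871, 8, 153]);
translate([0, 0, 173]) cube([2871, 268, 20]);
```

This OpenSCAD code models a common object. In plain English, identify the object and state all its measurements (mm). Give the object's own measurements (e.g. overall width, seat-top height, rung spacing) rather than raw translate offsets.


An I-beam lying along x, 2871 mm long. Overall section height 193 mm. Two flanges 268 mm wide (y) and 20 mm thick, one on the floor and one at the top; a web 8 mm thick runs between them, centred on the flange width.


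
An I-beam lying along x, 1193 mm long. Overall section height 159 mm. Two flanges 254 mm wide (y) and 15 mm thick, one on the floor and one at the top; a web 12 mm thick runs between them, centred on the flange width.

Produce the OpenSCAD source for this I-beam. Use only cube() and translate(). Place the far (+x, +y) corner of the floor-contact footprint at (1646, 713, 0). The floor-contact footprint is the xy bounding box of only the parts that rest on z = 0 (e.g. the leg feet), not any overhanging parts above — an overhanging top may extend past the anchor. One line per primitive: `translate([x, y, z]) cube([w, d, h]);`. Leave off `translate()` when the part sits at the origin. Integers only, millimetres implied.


translate([453, 459, 0]) cube([1193, 254, 15]);
translate([453, 580, 15]) cube([1193, 12, 129]);
translate([453, 459, 144]) cube([1193, 254, 15]);


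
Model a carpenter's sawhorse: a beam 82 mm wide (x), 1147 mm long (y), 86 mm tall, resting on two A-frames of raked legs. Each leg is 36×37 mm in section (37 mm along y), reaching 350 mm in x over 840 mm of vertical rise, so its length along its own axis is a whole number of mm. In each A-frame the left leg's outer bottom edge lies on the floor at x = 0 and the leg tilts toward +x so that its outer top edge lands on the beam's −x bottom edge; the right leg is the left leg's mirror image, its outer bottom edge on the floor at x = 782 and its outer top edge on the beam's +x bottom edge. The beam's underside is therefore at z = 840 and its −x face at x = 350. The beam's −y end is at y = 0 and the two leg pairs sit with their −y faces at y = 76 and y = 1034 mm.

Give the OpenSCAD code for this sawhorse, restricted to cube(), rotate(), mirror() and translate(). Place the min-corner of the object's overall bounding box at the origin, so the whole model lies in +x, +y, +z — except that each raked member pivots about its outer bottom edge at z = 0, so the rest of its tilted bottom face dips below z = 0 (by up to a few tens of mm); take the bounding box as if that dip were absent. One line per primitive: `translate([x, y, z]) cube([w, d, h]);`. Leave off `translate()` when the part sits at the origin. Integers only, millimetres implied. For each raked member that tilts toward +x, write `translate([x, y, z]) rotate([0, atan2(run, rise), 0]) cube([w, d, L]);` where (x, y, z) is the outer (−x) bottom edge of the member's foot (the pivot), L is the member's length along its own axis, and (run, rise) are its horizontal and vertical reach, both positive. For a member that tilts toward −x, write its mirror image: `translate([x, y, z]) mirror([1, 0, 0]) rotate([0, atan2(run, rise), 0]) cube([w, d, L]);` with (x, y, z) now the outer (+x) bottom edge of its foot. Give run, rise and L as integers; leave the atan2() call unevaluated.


// leg length = √(350² + 840²) = 910
// right-leg outer foot x = 2·350 + 82 = 782
// beam min-corner = (350, 0, 840)
translate([350, 0, 840]) cube([82, 1147, 86]);
translate([0, 76, 0]) rotate([0, atan2(350, 840), 0]) cube([36, 37, 910]);
translate([782, 76, 0]) mirror([1, 0, 0]) rotate([0, atan2(350, 840), 0]) cube([36, 37, 910]);
translate([0, 1034, 0]) rotate([0, atan2(350, 840), 0]) cube([36, 37, 910]);
translate([782, 1034, 0]) mirror([1, 0, 0]) rotate([0, atan2(350, 840), 0]) cube([36, 37, 910]);


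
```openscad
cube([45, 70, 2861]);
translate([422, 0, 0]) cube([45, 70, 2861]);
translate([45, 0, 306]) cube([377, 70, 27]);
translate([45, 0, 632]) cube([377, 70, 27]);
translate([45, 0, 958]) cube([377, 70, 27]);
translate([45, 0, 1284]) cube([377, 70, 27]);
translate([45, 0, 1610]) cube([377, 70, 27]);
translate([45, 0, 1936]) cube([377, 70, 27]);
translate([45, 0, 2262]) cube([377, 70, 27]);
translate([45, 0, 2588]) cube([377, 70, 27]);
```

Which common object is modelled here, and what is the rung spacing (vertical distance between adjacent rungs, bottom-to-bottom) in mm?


A ladder. The rung spacing is 326 mm.

Two tall 45×70 posts with 8 short bars between them — a ladder. Adjacent rungs sit at z = 306 and z = 632, so the spacing is 632 − 306 = 326 mm.


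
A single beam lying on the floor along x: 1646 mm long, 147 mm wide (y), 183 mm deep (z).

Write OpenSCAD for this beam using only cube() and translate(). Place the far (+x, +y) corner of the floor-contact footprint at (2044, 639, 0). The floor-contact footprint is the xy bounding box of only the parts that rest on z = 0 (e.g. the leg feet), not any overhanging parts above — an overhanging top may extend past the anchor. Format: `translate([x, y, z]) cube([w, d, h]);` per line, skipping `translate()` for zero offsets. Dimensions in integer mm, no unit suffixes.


translate([398, 492, 0]) cube([1646, 147, 183]);


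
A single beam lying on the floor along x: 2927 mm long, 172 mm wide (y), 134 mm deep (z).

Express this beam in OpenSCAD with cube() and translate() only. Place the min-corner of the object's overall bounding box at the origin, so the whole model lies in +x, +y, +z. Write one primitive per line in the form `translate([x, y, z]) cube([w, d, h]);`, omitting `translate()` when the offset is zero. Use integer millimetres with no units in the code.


cube([2927, 172, 134]);


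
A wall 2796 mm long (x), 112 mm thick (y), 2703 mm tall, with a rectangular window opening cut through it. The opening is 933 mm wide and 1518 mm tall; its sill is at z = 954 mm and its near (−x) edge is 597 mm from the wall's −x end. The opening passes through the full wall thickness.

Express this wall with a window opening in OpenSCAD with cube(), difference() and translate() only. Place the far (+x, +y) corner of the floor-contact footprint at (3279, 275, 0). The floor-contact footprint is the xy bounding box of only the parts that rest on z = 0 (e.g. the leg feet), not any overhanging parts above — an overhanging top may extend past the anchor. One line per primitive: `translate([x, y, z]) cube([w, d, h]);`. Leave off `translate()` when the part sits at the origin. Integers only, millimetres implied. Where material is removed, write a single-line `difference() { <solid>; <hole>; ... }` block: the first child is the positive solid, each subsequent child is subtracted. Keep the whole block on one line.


difference() { translate([483, 163, 0]) cube([2796, 112, 2703]); translate([1080, 163, 954]) cube([933, 112, 1518]); }


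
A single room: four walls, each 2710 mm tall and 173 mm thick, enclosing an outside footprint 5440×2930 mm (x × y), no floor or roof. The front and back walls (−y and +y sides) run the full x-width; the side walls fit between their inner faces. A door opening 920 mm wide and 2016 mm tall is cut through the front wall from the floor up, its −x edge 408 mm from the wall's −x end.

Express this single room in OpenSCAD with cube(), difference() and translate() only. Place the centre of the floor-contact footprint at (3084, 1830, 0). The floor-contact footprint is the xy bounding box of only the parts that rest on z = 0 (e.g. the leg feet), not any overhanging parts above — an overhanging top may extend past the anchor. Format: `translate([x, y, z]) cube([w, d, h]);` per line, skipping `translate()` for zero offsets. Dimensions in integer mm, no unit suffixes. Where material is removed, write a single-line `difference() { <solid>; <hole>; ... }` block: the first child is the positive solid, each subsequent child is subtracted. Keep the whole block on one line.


difference() { translate([364, 365, 0]) cube([5440, 173, 2710]); translate([772, 365, 0]) cube([920, 173, 2016]); }
translate([364, 3122, 0]) cube([5440, 173, 2710]);
translate([364, 538, 0]) cube([173, 2584, 2710]);
translate([5631, 538, 0]) cube([173, 2584, 2710]);
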